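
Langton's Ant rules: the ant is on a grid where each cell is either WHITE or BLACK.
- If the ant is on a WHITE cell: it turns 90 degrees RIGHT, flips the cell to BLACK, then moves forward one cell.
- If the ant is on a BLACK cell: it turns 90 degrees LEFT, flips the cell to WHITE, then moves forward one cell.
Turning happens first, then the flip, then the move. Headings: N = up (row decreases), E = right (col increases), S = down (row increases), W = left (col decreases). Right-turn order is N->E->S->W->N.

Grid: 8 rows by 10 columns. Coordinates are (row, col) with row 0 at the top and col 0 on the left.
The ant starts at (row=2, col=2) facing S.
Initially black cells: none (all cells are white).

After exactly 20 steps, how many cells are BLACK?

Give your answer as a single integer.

Step 1: on WHITE (2,2): turn R to W, flip to black, move to (2,1). |black|=1
Step 2: on WHITE (2,1): turn R to N, flip to black, move to (1,1). |black|=2
Step 3: on WHITE (1,1): turn R to E, flip to black, move to (1,2). |black|=3
Step 4: on WHITE (1,2): turn R to S, flip to black, move to (2,2). |black|=4
Step 5: on BLACK (2,2): turn L to E, flip to white, move to (2,3). |black|=3
Step 6: on WHITE (2,3): turn R to S, flip to black, move to (3,3). |black|=4
Step 7: on WHITE (3,3): turn R to W, flip to black, move to (3,2). |black|=5
Step 8: on WHITE (3,2): turn R to N, flip to black, move to (2,2). |black|=6
Step 9: on WHITE (2,2): turn R to E, flip to black, move to (2,3). |black|=7
Step 10: on BLACK (2,3): turn L to N, flip to white, move to (1,3). |black|=6
Step 11: on WHITE (1,3): turn R to E, flip to black, move to (1,4). |black|=7
Step 12: on WHITE (1,4): turn R to S, flip to black, move to (2,4). |black|=8
Step 13: on WHITE (2,4): turn R to W, flip to black, move to (2,3). |black|=9
Step 14: on WHITE (2,3): turn R to N, flip to black, move to (1,3). |black|=10
Step 15: on BLACK (1,3): turn L to W, flip to white, move to (1,2). |black|=9
Step 16: on BLACK (1,2): turn L to S, flip to white, move to (2,2). |black|=8
Step 17: on BLACK (2,2): turn L to E, flip to white, move to (2,3). |black|=7
Step 18: on BLACK (2,3): turn L to N, flip to white, move to (1,3). |black|=6
Step 19: on WHITE (1,3): turn R to E, flip to black, move to (1,4). |black|=7
Step 20: on BLACK (1,4): turn L to N, flip to white, move to (0,4). |black|=6

Answer: 6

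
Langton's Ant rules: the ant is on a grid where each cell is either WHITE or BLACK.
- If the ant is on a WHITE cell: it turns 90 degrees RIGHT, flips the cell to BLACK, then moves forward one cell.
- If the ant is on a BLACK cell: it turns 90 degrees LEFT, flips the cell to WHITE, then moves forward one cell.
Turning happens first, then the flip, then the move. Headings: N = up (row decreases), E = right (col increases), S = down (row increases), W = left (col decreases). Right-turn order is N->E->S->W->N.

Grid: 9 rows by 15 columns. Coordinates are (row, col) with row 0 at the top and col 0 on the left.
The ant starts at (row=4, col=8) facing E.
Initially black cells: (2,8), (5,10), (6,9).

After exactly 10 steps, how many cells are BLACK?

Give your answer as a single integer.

Step 1: on WHITE (4,8): turn R to S, flip to black, move to (5,8). |black|=4
Step 2: on WHITE (5,8): turn R to W, flip to black, move to (5,7). |black|=5
Step 3: on WHITE (5,7): turn R to N, flip to black, move to (4,7). |black|=6
Step 4: on WHITE (4,7): turn R to E, flip to black, move to (4,8). |black|=7
Step 5: on BLACK (4,8): turn L to N, flip to white, move to (3,8). |black|=6
Step 6: on WHITE (3,8): turn R to E, flip to black, move to (3,9). |black|=7
Step 7: on WHITE (3,9): turn R to S, flip to black, move to (4,9). |black|=8
Step 8: on WHITE (4,9): turn R to W, flip to black, move to (4,8). |black|=9
Step 9: on WHITE (4,8): turn R to N, flip to black, move to (3,8). |black|=10
Step 10: on BLACK (3,8): turn L to W, flip to white, move to (3,7). |black|=9

Answer: 9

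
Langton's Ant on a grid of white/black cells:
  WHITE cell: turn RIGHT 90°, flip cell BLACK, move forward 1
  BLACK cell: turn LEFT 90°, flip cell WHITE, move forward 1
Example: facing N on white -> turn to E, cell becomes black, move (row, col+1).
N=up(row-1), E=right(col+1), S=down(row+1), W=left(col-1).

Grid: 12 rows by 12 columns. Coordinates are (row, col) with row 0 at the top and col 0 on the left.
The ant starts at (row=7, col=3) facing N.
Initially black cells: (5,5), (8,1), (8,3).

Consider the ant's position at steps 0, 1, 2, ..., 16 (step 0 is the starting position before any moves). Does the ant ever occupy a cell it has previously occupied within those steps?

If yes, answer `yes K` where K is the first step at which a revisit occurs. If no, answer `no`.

Step 1: on WHITE (7,3): turn R to E, flip to black, move to (7,4). |black|=4 — new cell
Step 2: on WHITE (7,4): turn R to S, flip to black, move to (8,4). |black|=5 — new cell
Step 3: on WHITE (8,4): turn R to W, flip to black, move to (8,3). |black|=6 — new cell
Step 4: on BLACK (8,3): turn L to S, flip to white, move to (9,3). |black|=5 — new cell
Step 5: on WHITE (9,3): turn R to W, flip to black, move to (9,2). |black|=6 — new cell
Step 6: on WHITE (9,2): turn R to N, flip to black, move to (8,2). |black|=7 — new cell
Step 7: on WHITE (8,2): turn R to E, flip to black, move to (8,3). |black|=8 — REVISIT

Answer: yes 7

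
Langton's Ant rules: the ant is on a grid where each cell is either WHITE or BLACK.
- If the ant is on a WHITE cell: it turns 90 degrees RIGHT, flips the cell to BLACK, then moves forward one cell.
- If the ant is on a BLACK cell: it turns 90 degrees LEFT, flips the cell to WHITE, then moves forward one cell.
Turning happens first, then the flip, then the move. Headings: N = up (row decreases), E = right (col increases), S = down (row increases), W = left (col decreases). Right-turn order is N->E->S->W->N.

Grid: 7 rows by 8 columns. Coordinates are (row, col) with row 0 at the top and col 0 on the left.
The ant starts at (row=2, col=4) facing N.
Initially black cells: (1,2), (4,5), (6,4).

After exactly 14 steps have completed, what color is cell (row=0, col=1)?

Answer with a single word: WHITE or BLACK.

Answer: WHITE

Derivation:
Step 1: on WHITE (2,4): turn R to E, flip to black, move to (2,5). |black|=4
Step 2: on WHITE (2,5): turn R to S, flip to black, move to (3,5). |black|=5
Step 3: on WHITE (3,5): turn R to W, flip to black, move to (3,4). |black|=6
Step 4: on WHITE (3,4): turn R to N, flip to black, move to (2,4). |black|=7
Step 5: on BLACK (2,4): turn L to W, flip to white, move to (2,3). |black|=6
Step 6: on WHITE (2,3): turn R to N, flip to black, move to (1,3). |black|=7
Step 7: on WHITE (1,3): turn R to E, flip to black, move to (1,4). |black|=8
Step 8: on WHITE (1,4): turn R to S, flip to black, move to (2,4). |black|=9
Step 9: on WHITE (2,4): turn R to W, flip to black, move to (2,3). |black|=10
Step 10: on BLACK (2,3): turn L to S, flip to white, move to (3,3). |black|=9
Step 11: on WHITE (3,3): turn R to W, flip to black, move to (3,2). |black|=10
Step 12: on WHITE (3,2): turn R to N, flip to black, move to (2,2). |black|=11
Step 13: on WHITE (2,2): turn R to E, flip to black, move to (2,3). |black|=12
Step 14: on WHITE (2,3): turn R to S, flip to black, move to (3,3). |black|=13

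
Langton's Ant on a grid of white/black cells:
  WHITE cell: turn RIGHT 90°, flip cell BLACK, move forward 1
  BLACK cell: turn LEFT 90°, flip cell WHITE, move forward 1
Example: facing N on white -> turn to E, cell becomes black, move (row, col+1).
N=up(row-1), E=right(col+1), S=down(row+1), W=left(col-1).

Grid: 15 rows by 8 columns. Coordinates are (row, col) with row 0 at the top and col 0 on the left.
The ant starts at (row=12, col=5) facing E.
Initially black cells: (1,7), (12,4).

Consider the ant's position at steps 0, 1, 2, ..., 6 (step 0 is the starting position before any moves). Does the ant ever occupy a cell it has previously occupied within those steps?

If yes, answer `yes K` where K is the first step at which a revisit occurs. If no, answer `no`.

Answer: no

Derivation:
Step 1: on WHITE (12,5): turn R to S, flip to black, move to (13,5). |black|=3 — new cell
Step 2: on WHITE (13,5): turn R to W, flip to black, move to (13,4). |black|=4 — new cell
Step 3: on WHITE (13,4): turn R to N, flip to black, move to (12,4). |black|=5 — new cell
Step 4: on BLACK (12,4): turn L to W, flip to white, move to (12,3). |black|=4 — new cell
Step 5: on WHITE (12,3): turn R to N, flip to black, move to (11,3). |black|=5 — new cell
Step 6: on WHITE (11,3): turn R to E, flip to black, move to (11,4). |black|=6 — new cell
No revisit within 6 steps.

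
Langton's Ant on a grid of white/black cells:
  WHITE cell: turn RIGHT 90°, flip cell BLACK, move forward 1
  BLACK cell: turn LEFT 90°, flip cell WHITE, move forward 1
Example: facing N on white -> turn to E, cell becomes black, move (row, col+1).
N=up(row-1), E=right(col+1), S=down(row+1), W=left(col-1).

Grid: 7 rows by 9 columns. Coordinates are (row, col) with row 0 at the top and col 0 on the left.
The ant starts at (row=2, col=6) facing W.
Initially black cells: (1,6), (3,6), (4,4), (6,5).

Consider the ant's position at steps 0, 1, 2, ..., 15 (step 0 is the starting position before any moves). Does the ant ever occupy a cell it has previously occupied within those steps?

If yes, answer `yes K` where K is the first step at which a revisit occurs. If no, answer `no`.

Step 1: on WHITE (2,6): turn R to N, flip to black, move to (1,6). |black|=5 — new cell
Step 2: on BLACK (1,6): turn L to W, flip to white, move to (1,5). |black|=4 — new cell
Step 3: on WHITE (1,5): turn R to N, flip to black, move to (0,5). |black|=5 — new cell
Step 4: on WHITE (0,5): turn R to E, flip to black, move to (0,6). |black|=6 — new cell
Step 5: on WHITE (0,6): turn R to S, flip to black, move to (1,6). |black|=7 — REVISIT

Answer: yes 5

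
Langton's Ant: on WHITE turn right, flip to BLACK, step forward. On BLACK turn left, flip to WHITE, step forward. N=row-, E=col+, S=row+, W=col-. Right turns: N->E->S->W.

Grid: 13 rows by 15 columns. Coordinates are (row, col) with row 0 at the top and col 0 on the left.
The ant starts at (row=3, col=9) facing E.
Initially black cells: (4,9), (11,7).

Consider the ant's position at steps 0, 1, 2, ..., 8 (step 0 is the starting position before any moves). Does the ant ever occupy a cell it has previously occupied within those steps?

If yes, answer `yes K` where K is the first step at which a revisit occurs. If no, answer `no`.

Step 1: on WHITE (3,9): turn R to S, flip to black, move to (4,9). |black|=3 — new cell
Step 2: on BLACK (4,9): turn L to E, flip to white, move to (4,10). |black|=2 — new cell
Step 3: on WHITE (4,10): turn R to S, flip to black, move to (5,10). |black|=3 — new cell
Step 4: on WHITE (5,10): turn R to W, flip to black, move to (5,9). |black|=4 — new cell
Step 5: on WHITE (5,9): turn R to N, flip to black, move to (4,9). |black|=5 — REVISIT

Answer: yes 5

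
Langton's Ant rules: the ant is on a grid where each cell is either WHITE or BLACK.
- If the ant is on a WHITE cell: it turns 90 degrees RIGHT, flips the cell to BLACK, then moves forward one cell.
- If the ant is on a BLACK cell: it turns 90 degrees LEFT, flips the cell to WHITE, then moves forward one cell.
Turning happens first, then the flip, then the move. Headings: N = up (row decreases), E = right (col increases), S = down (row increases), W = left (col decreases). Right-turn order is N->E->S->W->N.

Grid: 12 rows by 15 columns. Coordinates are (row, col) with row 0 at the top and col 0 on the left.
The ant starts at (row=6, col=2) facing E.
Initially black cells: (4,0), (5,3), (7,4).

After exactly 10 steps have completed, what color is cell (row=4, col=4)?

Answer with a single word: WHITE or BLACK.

Step 1: on WHITE (6,2): turn R to S, flip to black, move to (7,2). |black|=4
Step 2: on WHITE (7,2): turn R to W, flip to black, move to (7,1). |black|=5
Step 3: on WHITE (7,1): turn R to N, flip to black, move to (6,1). |black|=6
Step 4: on WHITE (6,1): turn R to E, flip to black, move to (6,2). |black|=7
Step 5: on BLACK (6,2): turn L to N, flip to white, move to (5,2). |black|=6
Step 6: on WHITE (5,2): turn R to E, flip to black, move to (5,3). |black|=7
Step 7: on BLACK (5,3): turn L to N, flip to white, move to (4,3). |black|=6
Step 8: on WHITE (4,3): turn R to E, flip to black, move to (4,4). |black|=7
Step 9: on WHITE (4,4): turn R to S, flip to black, move to (5,4). |black|=8
Step 10: on WHITE (5,4): turn R to W, flip to black, move to (5,3). |black|=9

Answer: BLACK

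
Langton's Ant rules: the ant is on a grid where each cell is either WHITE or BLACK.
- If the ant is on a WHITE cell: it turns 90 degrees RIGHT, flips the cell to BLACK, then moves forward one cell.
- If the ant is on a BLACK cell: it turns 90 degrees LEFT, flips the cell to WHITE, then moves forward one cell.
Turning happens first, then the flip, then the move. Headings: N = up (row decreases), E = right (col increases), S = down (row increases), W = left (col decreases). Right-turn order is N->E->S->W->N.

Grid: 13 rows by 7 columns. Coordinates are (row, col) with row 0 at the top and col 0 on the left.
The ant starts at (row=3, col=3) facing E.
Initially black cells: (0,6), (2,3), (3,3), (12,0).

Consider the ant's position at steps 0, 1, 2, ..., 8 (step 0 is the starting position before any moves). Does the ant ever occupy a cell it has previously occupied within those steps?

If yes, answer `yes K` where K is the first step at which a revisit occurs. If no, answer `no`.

Step 1: on BLACK (3,3): turn L to N, flip to white, move to (2,3). |black|=3 — new cell
Step 2: on BLACK (2,3): turn L to W, flip to white, move to (2,2). |black|=2 — new cell
Step 3: on WHITE (2,2): turn R to N, flip to black, move to (1,2). |black|=3 — new cell
Step 4: on WHITE (1,2): turn R to E, flip to black, move to (1,3). |black|=4 — new cell
Step 5: on WHITE (1,3): turn R to S, flip to black, move to (2,3). |black|=5 — REVISIT

Answer: yes 5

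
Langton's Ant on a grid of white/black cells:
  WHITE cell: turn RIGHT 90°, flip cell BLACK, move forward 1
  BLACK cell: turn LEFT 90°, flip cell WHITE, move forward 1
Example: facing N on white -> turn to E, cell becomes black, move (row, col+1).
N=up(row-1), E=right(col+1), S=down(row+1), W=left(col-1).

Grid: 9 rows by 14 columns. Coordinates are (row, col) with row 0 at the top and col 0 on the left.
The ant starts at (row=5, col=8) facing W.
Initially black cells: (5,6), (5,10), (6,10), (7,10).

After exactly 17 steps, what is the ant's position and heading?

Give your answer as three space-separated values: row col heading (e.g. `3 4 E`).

Answer: 6 8 S

Derivation:
Step 1: on WHITE (5,8): turn R to N, flip to black, move to (4,8). |black|=5
Step 2: on WHITE (4,8): turn R to E, flip to black, move to (4,9). |black|=6
Step 3: on WHITE (4,9): turn R to S, flip to black, move to (5,9). |black|=7
Step 4: on WHITE (5,9): turn R to W, flip to black, move to (5,8). |black|=8
Step 5: on BLACK (5,8): turn L to S, flip to white, move to (6,8). |black|=7
Step 6: on WHITE (6,8): turn R to W, flip to black, move to (6,7). |black|=8
Step 7: on WHITE (6,7): turn R to N, flip to black, move to (5,7). |black|=9
Step 8: on WHITE (5,7): turn R to E, flip to black, move to (5,8). |black|=10
Step 9: on WHITE (5,8): turn R to S, flip to black, move to (6,8). |black|=11
Step 10: on BLACK (6,8): turn L to E, flip to white, move to (6,9). |black|=10
Step 11: on WHITE (6,9): turn R to S, flip to black, move to (7,9). |black|=11
Step 12: on WHITE (7,9): turn R to W, flip to black, move to (7,8). |black|=12
Step 13: on WHITE (7,8): turn R to N, flip to black, move to (6,8). |black|=13
Step 14: on WHITE (6,8): turn R to E, flip to black, move to (6,9). |black|=14
Step 15: on BLACK (6,9): turn L to N, flip to white, move to (5,9). |black|=13
Step 16: on BLACK (5,9): turn L to W, flip to white, move to (5,8). |black|=12
Step 17: on BLACK (5,8): turn L to S, flip to white, move to (6,8). |black|=11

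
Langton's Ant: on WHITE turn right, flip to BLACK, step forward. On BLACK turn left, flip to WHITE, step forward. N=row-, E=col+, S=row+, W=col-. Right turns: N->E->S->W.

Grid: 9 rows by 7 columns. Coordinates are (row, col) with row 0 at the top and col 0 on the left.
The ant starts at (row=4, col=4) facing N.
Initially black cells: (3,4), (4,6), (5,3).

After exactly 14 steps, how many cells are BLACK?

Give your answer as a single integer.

Answer: 11

Derivation:
Step 1: on WHITE (4,4): turn R to E, flip to black, move to (4,5). |black|=4
Step 2: on WHITE (4,5): turn R to S, flip to black, move to (5,5). |black|=5
Step 3: on WHITE (5,5): turn R to W, flip to black, move to (5,4). |black|=6
Step 4: on WHITE (5,4): turn R to N, flip to black, move to (4,4). |black|=7
Step 5: on BLACK (4,4): turn L to W, flip to white, move to (4,3). |black|=6
Step 6: on WHITE (4,3): turn R to N, flip to black, move to (3,3). |black|=7
Step 7: on WHITE (3,3): turn R to E, flip to black, move to (3,4). |black|=8
Step 8: on BLACK (3,4): turn L to N, flip to white, move to (2,4). |black|=7
Step 9: on WHITE (2,4): turn R to E, flip to black, move to (2,5). |black|=8
Step 10: on WHITE (2,5): turn R to S, flip to black, move to (3,5). |black|=9
Step 11: on WHITE (3,5): turn R to W, flip to black, move to (3,4). |black|=10
Step 12: on WHITE (3,4): turn R to N, flip to black, move to (2,4). |black|=11
Step 13: on BLACK (2,4): turn L to W, flip to white, move to (2,3). |black|=10
Step 14: on WHITE (2,3): turn R to N, flip to black, move to (1,3). |black|=11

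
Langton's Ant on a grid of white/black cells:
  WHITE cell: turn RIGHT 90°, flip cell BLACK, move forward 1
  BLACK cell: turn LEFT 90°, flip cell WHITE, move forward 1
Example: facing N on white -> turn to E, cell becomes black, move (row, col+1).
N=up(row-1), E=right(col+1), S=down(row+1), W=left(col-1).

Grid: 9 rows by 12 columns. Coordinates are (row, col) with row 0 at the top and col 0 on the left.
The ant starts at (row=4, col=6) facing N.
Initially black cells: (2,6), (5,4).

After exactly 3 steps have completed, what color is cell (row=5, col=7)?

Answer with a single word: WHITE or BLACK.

Answer: BLACK

Derivation:
Step 1: on WHITE (4,6): turn R to E, flip to black, move to (4,7). |black|=3
Step 2: on WHITE (4,7): turn R to S, flip to black, move to (5,7). |black|=4
Step 3: on WHITE (5,7): turn R to W, flip to black, move to (5,6). |black|=5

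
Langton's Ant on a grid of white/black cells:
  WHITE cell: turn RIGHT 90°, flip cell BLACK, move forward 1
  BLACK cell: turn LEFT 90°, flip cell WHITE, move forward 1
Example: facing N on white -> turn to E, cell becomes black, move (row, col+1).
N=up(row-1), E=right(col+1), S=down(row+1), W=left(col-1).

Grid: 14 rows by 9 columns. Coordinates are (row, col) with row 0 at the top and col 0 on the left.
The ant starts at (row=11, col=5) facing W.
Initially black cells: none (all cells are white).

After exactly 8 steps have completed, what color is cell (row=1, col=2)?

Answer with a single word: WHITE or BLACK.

Answer: WHITE

Derivation:
Step 1: on WHITE (11,5): turn R to N, flip to black, move to (10,5). |black|=1
Step 2: on WHITE (10,5): turn R to E, flip to black, move to (10,6). |black|=2
Step 3: on WHITE (10,6): turn R to S, flip to black, move to (11,6). |black|=3
Step 4: on WHITE (11,6): turn R to W, flip to black, move to (11,5). |black|=4
Step 5: on BLACK (11,5): turn L to S, flip to white, move to (12,5). |black|=3
Step 6: on WHITE (12,5): turn R to W, flip to black, move to (12,4). |black|=4
Step 7: on WHITE (12,4): turn R to N, flip to black, move to (11,4). |black|=5
Step 8: on WHITE (11,4): turn R to E, flip to black, move to (11,5). |black|=6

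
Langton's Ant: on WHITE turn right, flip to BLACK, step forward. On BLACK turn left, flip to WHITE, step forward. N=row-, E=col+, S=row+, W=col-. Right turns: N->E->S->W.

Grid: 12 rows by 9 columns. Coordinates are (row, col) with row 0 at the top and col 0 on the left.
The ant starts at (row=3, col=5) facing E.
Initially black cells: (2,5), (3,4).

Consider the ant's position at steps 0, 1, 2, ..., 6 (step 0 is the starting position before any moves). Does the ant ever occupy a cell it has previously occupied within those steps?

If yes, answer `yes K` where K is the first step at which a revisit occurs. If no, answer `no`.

Step 1: on WHITE (3,5): turn R to S, flip to black, move to (4,5). |black|=3 — new cell
Step 2: on WHITE (4,5): turn R to W, flip to black, move to (4,4). |black|=4 — new cell
Step 3: on WHITE (4,4): turn R to N, flip to black, move to (3,4). |black|=5 — new cell
Step 4: on BLACK (3,4): turn L to W, flip to white, move to (3,3). |black|=4 — new cell
Step 5: on WHITE (3,3): turn R to N, flip to black, move to (2,3). |black|=5 — new cell
Step 6: on WHITE (2,3): turn R to E, flip to black, move to (2,4). |black|=6 — new cell
No revisit within 6 steps.

Answer: no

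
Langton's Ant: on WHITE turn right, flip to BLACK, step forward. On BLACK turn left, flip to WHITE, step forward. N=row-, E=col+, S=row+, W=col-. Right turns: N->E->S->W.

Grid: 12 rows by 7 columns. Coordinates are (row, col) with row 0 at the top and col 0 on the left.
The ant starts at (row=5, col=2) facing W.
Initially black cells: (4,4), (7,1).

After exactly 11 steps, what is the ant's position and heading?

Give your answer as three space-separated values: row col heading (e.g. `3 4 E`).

Answer: 7 3 S

Derivation:
Step 1: on WHITE (5,2): turn R to N, flip to black, move to (4,2). |black|=3
Step 2: on WHITE (4,2): turn R to E, flip to black, move to (4,3). |black|=4
Step 3: on WHITE (4,3): turn R to S, flip to black, move to (5,3). |black|=5
Step 4: on WHITE (5,3): turn R to W, flip to black, move to (5,2). |black|=6
Step 5: on BLACK (5,2): turn L to S, flip to white, move to (6,2). |black|=5
Step 6: on WHITE (6,2): turn R to W, flip to black, move to (6,1). |black|=6
Step 7: on WHITE (6,1): turn R to N, flip to black, move to (5,1). |black|=7
Step 8: on WHITE (5,1): turn R to E, flip to black, move to (5,2). |black|=8
Step 9: on WHITE (5,2): turn R to S, flip to black, move to (6,2). |black|=9
Step 10: on BLACK (6,2): turn L to E, flip to white, move to (6,3). |black|=8
Step 11: on WHITE (6,3): turn R to S, flip to black, move to (7,3). |black|=9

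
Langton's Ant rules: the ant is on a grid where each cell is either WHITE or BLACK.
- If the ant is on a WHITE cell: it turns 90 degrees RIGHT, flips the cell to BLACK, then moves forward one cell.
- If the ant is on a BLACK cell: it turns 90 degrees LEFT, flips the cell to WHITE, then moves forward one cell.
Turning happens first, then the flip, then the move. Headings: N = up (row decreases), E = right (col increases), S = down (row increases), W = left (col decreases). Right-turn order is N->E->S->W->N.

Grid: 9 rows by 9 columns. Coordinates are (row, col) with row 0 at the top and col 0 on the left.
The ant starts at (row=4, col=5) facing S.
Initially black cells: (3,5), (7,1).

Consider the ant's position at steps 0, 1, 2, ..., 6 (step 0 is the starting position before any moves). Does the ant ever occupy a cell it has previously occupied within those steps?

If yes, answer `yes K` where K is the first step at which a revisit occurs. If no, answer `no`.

Answer: no

Derivation:
Step 1: on WHITE (4,5): turn R to W, flip to black, move to (4,4). |black|=3 — new cell
Step 2: on WHITE (4,4): turn R to N, flip to black, move to (3,4). |black|=4 — new cell
Step 3: on WHITE (3,4): turn R to E, flip to black, move to (3,5). |black|=5 — new cell
Step 4: on BLACK (3,5): turn L to N, flip to white, move to (2,5). |black|=4 — new cell
Step 5: on WHITE (2,5): turn R to E, flip to black, move to (2,6). |black|=5 — new cell
Step 6: on WHITE (2,6): turn R to S, flip to black, move to (3,6). |black|=6 — new cell
No revisit within 6 steps.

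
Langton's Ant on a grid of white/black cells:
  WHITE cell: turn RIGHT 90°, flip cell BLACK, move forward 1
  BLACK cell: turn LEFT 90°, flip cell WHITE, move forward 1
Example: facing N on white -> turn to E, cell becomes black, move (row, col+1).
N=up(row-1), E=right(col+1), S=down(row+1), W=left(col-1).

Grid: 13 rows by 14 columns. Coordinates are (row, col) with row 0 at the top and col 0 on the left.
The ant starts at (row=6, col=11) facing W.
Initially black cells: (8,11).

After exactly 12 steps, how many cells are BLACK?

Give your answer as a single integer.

Answer: 9

Derivation:
Step 1: on WHITE (6,11): turn R to N, flip to black, move to (5,11). |black|=2
Step 2: on WHITE (5,11): turn R to E, flip to black, move to (5,12). |black|=3
Step 3: on WHITE (5,12): turn R to S, flip to black, move to (6,12). |black|=4
Step 4: on WHITE (6,12): turn R to W, flip to black, move to (6,11). |black|=5
Step 5: on BLACK (6,11): turn L to S, flip to white, move to (7,11). |black|=4
Step 6: on WHITE (7,11): turn R to W, flip to black, move to (7,10). |black|=5
Step 7: on WHITE (7,10): turn R to N, flip to black, move to (6,10). |black|=6
Step 8: on WHITE (6,10): turn R to E, flip to black, move to (6,11). |black|=7
Step 9: on WHITE (6,11): turn R to S, flip to black, move to (7,11). |black|=8
Step 10: on BLACK (7,11): turn L to E, flip to white, move to (7,12). |black|=7
Step 11: on WHITE (7,12): turn R to S, flip to black, move to (8,12). |black|=8
Step 12: on WHITE (8,12): turn R to W, flip to black, move to (8,11). |black|=9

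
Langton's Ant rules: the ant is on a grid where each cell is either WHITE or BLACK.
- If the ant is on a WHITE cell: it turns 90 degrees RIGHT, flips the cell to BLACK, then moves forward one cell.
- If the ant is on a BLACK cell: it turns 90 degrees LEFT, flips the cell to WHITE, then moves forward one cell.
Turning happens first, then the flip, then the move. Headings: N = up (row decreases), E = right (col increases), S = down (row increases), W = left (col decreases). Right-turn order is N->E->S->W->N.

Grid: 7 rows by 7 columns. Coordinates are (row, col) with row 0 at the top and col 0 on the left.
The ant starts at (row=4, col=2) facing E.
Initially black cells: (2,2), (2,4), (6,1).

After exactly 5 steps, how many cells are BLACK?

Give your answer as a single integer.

Step 1: on WHITE (4,2): turn R to S, flip to black, move to (5,2). |black|=4
Step 2: on WHITE (5,2): turn R to W, flip to black, move to (5,1). |black|=5
Step 3: on WHITE (5,1): turn R to N, flip to black, move to (4,1). |black|=6
Step 4: on WHITE (4,1): turn R to E, flip to black, move to (4,2). |black|=7
Step 5: on BLACK (4,2): turn L to N, flip to white, move to (3,2). |black|=6

Answer: 6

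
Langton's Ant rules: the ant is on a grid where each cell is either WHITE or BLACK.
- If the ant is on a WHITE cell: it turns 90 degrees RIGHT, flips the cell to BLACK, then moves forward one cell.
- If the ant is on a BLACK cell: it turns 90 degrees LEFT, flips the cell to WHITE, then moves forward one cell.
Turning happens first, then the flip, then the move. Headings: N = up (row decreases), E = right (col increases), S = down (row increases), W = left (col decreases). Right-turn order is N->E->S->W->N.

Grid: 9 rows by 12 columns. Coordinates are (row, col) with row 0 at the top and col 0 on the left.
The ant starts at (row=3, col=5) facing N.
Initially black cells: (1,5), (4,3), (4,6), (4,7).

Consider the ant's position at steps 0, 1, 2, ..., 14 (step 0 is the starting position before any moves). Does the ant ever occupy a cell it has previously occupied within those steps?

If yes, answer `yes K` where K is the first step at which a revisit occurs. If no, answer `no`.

Step 1: on WHITE (3,5): turn R to E, flip to black, move to (3,6). |black|=5 — new cell
Step 2: on WHITE (3,6): turn R to S, flip to black, move to (4,6). |black|=6 — new cell
Step 3: on BLACK (4,6): turn L to E, flip to white, move to (4,7). |black|=5 — new cell
Step 4: on BLACK (4,7): turn L to N, flip to white, move to (3,7). |black|=4 — new cell
Step 5: on WHITE (3,7): turn R to E, flip to black, move to (3,8). |black|=5 — new cell
Step 6: on WHITE (3,8): turn R to S, flip to black, move to (4,8). |black|=6 — new cell
Step 7: on WHITE (4,8): turn R to W, flip to black, move to (4,7). |black|=7 — REVISIT

Answer: yes 7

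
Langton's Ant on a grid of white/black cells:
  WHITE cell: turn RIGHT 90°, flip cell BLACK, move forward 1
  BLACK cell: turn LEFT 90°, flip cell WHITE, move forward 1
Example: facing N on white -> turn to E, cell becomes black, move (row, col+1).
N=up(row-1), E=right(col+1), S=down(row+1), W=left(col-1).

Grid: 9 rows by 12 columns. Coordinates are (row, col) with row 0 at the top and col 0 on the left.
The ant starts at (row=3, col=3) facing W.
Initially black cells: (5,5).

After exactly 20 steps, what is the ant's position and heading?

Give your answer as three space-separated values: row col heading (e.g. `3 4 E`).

Step 1: on WHITE (3,3): turn R to N, flip to black, move to (2,3). |black|=2
Step 2: on WHITE (2,3): turn R to E, flip to black, move to (2,4). |black|=3
Step 3: on WHITE (2,4): turn R to S, flip to black, move to (3,4). |black|=4
Step 4: on WHITE (3,4): turn R to W, flip to black, move to (3,3). |black|=5
Step 5: on BLACK (3,3): turn L to S, flip to white, move to (4,3). |black|=4
Step 6: on WHITE (4,3): turn R to W, flip to black, move to (4,2). |black|=5
Step 7: on WHITE (4,2): turn R to N, flip to black, move to (3,2). |black|=6
Step 8: on WHITE (3,2): turn R to E, flip to black, move to (3,3). |black|=7
Step 9: on WHITE (3,3): turn R to S, flip to black, move to (4,3). |black|=8
Step 10: on BLACK (4,3): turn L to E, flip to white, move to (4,4). |black|=7
Step 11: on WHITE (4,4): turn R to S, flip to black, move to (5,4). |black|=8
Step 12: on WHITE (5,4): turn R to W, flip to black, move to (5,3). |black|=9
Step 13: on WHITE (5,3): turn R to N, flip to black, move to (4,3). |black|=10
Step 14: on WHITE (4,3): turn R to E, flip to black, move to (4,4). |black|=11
Step 15: on BLACK (4,4): turn L to N, flip to white, move to (3,4). |black|=10
Step 16: on BLACK (3,4): turn L to W, flip to white, move to (3,3). |black|=9
Step 17: on BLACK (3,3): turn L to S, flip to white, move to (4,3). |black|=8
Step 18: on BLACK (4,3): turn L to E, flip to white, move to (4,4). |black|=7
Step 19: on WHITE (4,4): turn R to S, flip to black, move to (5,4). |black|=8
Step 20: on BLACK (5,4): turn L to E, flip to white, move to (5,5). |black|=7

Answer: 5 5 E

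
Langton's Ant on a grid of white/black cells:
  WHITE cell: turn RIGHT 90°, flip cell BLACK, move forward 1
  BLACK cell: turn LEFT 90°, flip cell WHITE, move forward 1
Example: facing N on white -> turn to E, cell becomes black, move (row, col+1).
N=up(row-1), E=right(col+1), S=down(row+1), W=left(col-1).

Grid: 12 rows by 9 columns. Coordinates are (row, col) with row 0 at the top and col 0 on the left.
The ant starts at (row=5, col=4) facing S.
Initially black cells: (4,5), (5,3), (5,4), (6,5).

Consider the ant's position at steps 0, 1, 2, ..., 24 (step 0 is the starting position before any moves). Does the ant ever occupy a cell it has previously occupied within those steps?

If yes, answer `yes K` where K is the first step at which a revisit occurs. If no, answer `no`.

Answer: yes 6

Derivation:
Step 1: on BLACK (5,4): turn L to E, flip to white, move to (5,5). |black|=3 — new cell
Step 2: on WHITE (5,5): turn R to S, flip to black, move to (6,5). |black|=4 — new cell
Step 3: on BLACK (6,5): turn L to E, flip to white, move to (6,6). |black|=3 — new cell
Step 4: on WHITE (6,6): turn R to S, flip to black, move to (7,6). |black|=4 — new cell
Step 5: on WHITE (7,6): turn R to W, flip to black, move to (7,5). |black|=5 — new cell
Step 6: on WHITE (7,5): turn R to N, flip to black, move to (6,5). |black|=6 — REVISIT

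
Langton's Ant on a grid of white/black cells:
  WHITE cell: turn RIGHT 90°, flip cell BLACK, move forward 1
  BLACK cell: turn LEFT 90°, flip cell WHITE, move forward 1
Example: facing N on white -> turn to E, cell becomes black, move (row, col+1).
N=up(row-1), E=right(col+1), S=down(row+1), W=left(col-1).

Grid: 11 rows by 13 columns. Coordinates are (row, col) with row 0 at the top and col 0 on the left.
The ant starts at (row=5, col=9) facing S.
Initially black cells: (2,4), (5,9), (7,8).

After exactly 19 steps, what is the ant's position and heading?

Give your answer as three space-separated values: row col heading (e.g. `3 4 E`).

Answer: 4 9 W

Derivation:
Step 1: on BLACK (5,9): turn L to E, flip to white, move to (5,10). |black|=2
Step 2: on WHITE (5,10): turn R to S, flip to black, move to (6,10). |black|=3
Step 3: on WHITE (6,10): turn R to W, flip to black, move to (6,9). |black|=4
Step 4: on WHITE (6,9): turn R to N, flip to black, move to (5,9). |black|=5
Step 5: on WHITE (5,9): turn R to E, flip to black, move to (5,10). |black|=6
Step 6: on BLACK (5,10): turn L to N, flip to white, move to (4,10). |black|=5
Step 7: on WHITE (4,10): turn R to E, flip to black, move to (4,11). |black|=6
Step 8: on WHITE (4,11): turn R to S, flip to black, move to (5,11). |black|=7
Step 9: on WHITE (5,11): turn R to W, flip to black, move to (5,10). |black|=8
Step 10: on WHITE (5,10): turn R to N, flip to black, move to (4,10). |black|=9
Step 11: on BLACK (4,10): turn L to W, flip to white, move to (4,9). |black|=8
Step 12: on WHITE (4,9): turn R to N, flip to black, move to (3,9). |black|=9
Step 13: on WHITE (3,9): turn R to E, flip to black, move to (3,10). |black|=10
Step 14: on WHITE (3,10): turn R to S, flip to black, move to (4,10). |black|=11
Step 15: on WHITE (4,10): turn R to W, flip to black, move to (4,9). |black|=12
Step 16: on BLACK (4,9): turn L to S, flip to white, move to (5,9). |black|=11
Step 17: on BLACK (5,9): turn L to E, flip to white, move to (5,10). |black|=10
Step 18: on BLACK (5,10): turn L to N, flip to white, move to (4,10). |black|=9
Step 19: on BLACK (4,10): turn L to W, flip to white, move to (4,9). |black|=8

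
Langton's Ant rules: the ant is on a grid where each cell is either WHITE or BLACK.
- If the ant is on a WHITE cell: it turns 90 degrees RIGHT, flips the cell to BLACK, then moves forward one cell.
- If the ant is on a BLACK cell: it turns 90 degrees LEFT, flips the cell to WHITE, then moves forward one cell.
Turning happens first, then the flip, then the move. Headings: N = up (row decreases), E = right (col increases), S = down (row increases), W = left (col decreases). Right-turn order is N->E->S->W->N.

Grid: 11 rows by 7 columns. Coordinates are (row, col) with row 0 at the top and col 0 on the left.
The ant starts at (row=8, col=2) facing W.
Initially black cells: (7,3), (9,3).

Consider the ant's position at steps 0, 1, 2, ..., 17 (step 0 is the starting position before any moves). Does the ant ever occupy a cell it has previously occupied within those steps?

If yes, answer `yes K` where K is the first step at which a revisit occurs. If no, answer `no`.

Answer: yes 6

Derivation:
Step 1: on WHITE (8,2): turn R to N, flip to black, move to (7,2). |black|=3 — new cell
Step 2: on WHITE (7,2): turn R to E, flip to black, move to (7,3). |black|=4 — new cell
Step 3: on BLACK (7,3): turn L to N, flip to white, move to (6,3). |black|=3 — new cell
Step 4: on WHITE (6,3): turn R to E, flip to black, move to (6,4). |black|=4 — new cell
Step 5: on WHITE (6,4): turn R to S, flip to black, move to (7,4). |black|=5 — new cell
Step 6: on WHITE (7,4): turn R to W, flip to black, move to (7,3). |black|=6 — REVISIT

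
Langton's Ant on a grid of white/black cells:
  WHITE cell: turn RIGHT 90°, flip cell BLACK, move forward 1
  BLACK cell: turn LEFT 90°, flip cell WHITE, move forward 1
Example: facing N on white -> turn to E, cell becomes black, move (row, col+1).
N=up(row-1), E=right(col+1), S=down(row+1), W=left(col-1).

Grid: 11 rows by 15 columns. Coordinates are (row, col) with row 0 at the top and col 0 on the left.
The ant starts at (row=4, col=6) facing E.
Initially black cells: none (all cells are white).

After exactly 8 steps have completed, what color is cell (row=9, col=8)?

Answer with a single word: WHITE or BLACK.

Step 1: on WHITE (4,6): turn R to S, flip to black, move to (5,6). |black|=1
Step 2: on WHITE (5,6): turn R to W, flip to black, move to (5,5). |black|=2
Step 3: on WHITE (5,5): turn R to N, flip to black, move to (4,5). |black|=3
Step 4: on WHITE (4,5): turn R to E, flip to black, move to (4,6). |black|=4
Step 5: on BLACK (4,6): turn L to N, flip to white, move to (3,6). |black|=3
Step 6: on WHITE (3,6): turn R to E, flip to black, move to (3,7). |black|=4
Step 7: on WHITE (3,7): turn R to S, flip to black, move to (4,7). |black|=5
Step 8: on WHITE (4,7): turn R to W, flip to black, move to (4,6). |black|=6

Answer: WHITE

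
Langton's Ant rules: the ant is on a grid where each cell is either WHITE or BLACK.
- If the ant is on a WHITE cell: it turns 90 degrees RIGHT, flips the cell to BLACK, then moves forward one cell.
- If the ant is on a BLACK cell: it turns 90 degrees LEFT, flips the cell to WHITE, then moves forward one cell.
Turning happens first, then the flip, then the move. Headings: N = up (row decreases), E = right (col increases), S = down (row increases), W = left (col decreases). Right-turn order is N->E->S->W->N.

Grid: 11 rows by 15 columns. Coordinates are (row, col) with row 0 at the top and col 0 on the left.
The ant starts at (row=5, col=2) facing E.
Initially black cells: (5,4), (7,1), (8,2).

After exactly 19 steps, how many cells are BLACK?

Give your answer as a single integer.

Step 1: on WHITE (5,2): turn R to S, flip to black, move to (6,2). |black|=4
Step 2: on WHITE (6,2): turn R to W, flip to black, move to (6,1). |black|=5
Step 3: on WHITE (6,1): turn R to N, flip to black, move to (5,1). |black|=6
Step 4: on WHITE (5,1): turn R to E, flip to black, move to (5,2). |black|=7
Step 5: on BLACK (5,2): turn L to N, flip to white, move to (4,2). |black|=6
Step 6: on WHITE (4,2): turn R to E, flip to black, move to (4,3). |black|=7
Step 7: on WHITE (4,3): turn R to S, flip to black, move to (5,3). |black|=8
Step 8: on WHITE (5,3): turn R to W, flip to black, move to (5,2). |black|=9
Step 9: on WHITE (5,2): turn R to N, flip to black, move to (4,2). |black|=10
Step 10: on BLACK (4,2): turn L to W, flip to white, move to (4,1). |black|=9
Step 11: on WHITE (4,1): turn R to N, flip to black, move to (3,1). |black|=10
Step 12: on WHITE (3,1): turn R to E, flip to black, move to (3,2). |black|=11
Step 13: on WHITE (3,2): turn R to S, flip to black, move to (4,2). |black|=12
Step 14: on WHITE (4,2): turn R to W, flip to black, move to (4,1). |black|=13
Step 15: on BLACK (4,1): turn L to S, flip to white, move to (5,1). |black|=12
Step 16: on BLACK (5,1): turn L to E, flip to white, move to (5,2). |black|=11
Step 17: on BLACK (5,2): turn L to N, flip to white, move to (4,2). |black|=10
Step 18: on BLACK (4,2): turn L to W, flip to white, move to (4,1). |black|=9
Step 19: on WHITE (4,1): turn R to N, flip to black, move to (3,1). |black|=10

Answer: 10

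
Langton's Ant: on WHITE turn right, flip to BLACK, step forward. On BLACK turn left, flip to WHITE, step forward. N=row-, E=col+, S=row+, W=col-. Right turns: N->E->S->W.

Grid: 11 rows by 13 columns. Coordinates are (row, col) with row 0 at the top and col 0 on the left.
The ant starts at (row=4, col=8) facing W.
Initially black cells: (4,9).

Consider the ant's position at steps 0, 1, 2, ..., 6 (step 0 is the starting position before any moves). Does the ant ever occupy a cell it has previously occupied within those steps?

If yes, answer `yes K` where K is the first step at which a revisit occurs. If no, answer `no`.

Step 1: on WHITE (4,8): turn R to N, flip to black, move to (3,8). |black|=2 — new cell
Step 2: on WHITE (3,8): turn R to E, flip to black, move to (3,9). |black|=3 — new cell
Step 3: on WHITE (3,9): turn R to S, flip to black, move to (4,9). |black|=4 — new cell
Step 4: on BLACK (4,9): turn L to E, flip to white, move to (4,10). |black|=3 — new cell
Step 5: on WHITE (4,10): turn R to S, flip to black, move to (5,10). |black|=4 — new cell
Step 6: on WHITE (5,10): turn R to W, flip to black, move to (5,9). |black|=5 — new cell
No revisit within 6 steps.

Answer: no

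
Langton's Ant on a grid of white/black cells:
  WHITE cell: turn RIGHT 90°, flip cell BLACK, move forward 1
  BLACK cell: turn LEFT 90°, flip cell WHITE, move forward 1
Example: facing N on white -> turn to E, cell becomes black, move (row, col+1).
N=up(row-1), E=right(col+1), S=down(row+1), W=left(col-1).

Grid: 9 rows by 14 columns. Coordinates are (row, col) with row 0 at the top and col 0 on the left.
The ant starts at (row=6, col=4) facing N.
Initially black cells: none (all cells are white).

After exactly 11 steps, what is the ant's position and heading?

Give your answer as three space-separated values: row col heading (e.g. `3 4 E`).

Step 1: on WHITE (6,4): turn R to E, flip to black, move to (6,5). |black|=1
Step 2: on WHITE (6,5): turn R to S, flip to black, move to (7,5). |black|=2
Step 3: on WHITE (7,5): turn R to W, flip to black, move to (7,4). |black|=3
Step 4: on WHITE (7,4): turn R to N, flip to black, move to (6,4). |black|=4
Step 5: on BLACK (6,4): turn L to W, flip to white, move to (6,3). |black|=3
Step 6: on WHITE (6,3): turn R to N, flip to black, move to (5,3). |black|=4
Step 7: on WHITE (5,3): turn R to E, flip to black, move to (5,4). |black|=5
Step 8: on WHITE (5,4): turn R to S, flip to black, move to (6,4). |black|=6
Step 9: on WHITE (6,4): turn R to W, flip to black, move to (6,3). |black|=7
Step 10: on BLACK (6,3): turn L to S, flip to white, move to (7,3). |black|=6
Step 11: on WHITE (7,3): turn R to W, flip to black, move to (7,2). |black|=7

Answer: 7 2 W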